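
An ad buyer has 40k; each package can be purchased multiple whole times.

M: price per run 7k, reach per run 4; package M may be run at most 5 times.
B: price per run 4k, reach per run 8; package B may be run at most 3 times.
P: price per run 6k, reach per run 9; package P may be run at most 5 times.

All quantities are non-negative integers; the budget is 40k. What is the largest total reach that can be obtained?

61

B has the best ratio (8/4); taking only B gives at most 3×8 = 24 (stopped by the supply cap of 3).
Mixing does better — 2×B and 5×P: price 38 ≤ 40, reach 2·8 + 5·9 = 61.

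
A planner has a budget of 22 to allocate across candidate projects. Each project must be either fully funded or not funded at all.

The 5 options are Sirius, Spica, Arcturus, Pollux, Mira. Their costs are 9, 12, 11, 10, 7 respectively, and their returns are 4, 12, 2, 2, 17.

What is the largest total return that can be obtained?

Take Spica and Mira: cost 12 + 7 = 19 ≤ 22, return 12 + 17 = 29.
No other feasible combination does better.

29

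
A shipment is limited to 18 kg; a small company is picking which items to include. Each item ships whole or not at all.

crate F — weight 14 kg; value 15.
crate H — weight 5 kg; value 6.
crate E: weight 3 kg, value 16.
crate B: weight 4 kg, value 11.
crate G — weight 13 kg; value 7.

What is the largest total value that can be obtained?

Allowing fractional choices, the relaxed optimum would be about 39.4, but items are indivisible.
crate E + crate B: weight 3 + 4 = 7 ≤ 18, value 16 + 11 = 27.
crate H + crate E + crate B: weight 5 + 3 + 4 = 12 ≤ 18, value 6 + 16 + 11 = 33.
crate F + crate E: weight 14 + 3 = 17 ≤ 18, value 15 + 16 = 31.
Best is crate H, crate E, and crate B with total value 33.

33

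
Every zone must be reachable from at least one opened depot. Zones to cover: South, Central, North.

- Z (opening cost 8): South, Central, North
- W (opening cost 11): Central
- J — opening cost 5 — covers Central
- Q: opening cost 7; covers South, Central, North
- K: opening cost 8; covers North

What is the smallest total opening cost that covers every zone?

Q alone covers South, Central, North — every zone.
Total opening cost: 7.
No cover costs less than 7.

7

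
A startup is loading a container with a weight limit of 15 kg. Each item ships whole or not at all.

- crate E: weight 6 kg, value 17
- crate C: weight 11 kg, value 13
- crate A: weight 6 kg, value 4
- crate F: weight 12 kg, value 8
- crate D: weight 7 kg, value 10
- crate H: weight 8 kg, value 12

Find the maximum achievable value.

29

Allowing fractional choices, the relaxed optimum would be about 30.4, but items are indivisible.
crate E + crate H: weight 6 + 8 = 14 ≤ 15, value 17 + 12 = 29.
crate E + crate D: weight 6 + 7 = 13 ≤ 15, value 17 + 10 = 27.
Best is crate E and crate H with total value 29.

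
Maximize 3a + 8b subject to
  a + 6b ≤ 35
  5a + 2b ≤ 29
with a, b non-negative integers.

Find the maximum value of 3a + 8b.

(a,b)=(3,5): 1·3+6·5=33≤35, 5·3+2·5=25≤29, objective 49.
(a,b)=(2,5): 1·2+6·5=32≤35, 5·2+2·5=20≤29, objective 46.
(a,b)=(4,4): 1·4+6·4=28≤35, 5·4+2·4=28≤29, objective 44.
(a,b)=(3,4): 1·3+6·4=27≤35, 5·3+2·4=23≤29, objective 41.
No feasible integer point exceeds 49.

49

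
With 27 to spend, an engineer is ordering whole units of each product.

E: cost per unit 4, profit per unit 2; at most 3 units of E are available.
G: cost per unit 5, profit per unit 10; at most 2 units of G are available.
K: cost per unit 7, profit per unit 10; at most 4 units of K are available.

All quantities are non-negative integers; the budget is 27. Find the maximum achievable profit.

G has the best ratio (10/5); taking only G gives at most 2×10 = 20 (stopped by the supply cap of 2).
Mixing does better — 1×G and 3×K: cost 26 ≤ 27, profit 1·10 + 3·10 = 40.

40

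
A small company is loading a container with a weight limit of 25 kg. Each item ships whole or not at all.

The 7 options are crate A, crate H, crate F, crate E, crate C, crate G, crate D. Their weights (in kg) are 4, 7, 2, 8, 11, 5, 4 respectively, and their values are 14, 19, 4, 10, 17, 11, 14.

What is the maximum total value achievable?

62

This is a 0-1 knapsack instance.
Take crate A, crate H, crate F, crate G, and crate D: weight 4 + 7 + 2 + 5 + 4 = 22 ≤ 25, value 14 + 19 + 4 + 11 + 14 = 62.
No other feasible combination does better.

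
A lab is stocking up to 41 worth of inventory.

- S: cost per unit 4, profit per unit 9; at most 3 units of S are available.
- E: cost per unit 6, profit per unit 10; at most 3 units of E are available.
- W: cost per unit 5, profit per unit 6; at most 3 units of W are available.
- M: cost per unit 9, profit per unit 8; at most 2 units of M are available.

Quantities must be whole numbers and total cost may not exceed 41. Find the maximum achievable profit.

69

This is a bounded integer knapsack.
2×S, 3×E, and 3×W: cost 41 ≤ 41, profit 2·9 + 3·10 + 3·6 = 66.
3×S, 3×E, and 2×W: cost 40 ≤ 41, profit 3·9 + 3·10 + 2·6 = 69.
Best is 69.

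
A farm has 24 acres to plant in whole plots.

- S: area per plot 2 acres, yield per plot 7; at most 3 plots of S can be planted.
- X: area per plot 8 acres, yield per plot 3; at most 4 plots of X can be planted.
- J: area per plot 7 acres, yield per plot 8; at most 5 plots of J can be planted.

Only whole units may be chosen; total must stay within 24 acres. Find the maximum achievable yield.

3×S, 1×X, and 1×J: area 21 ≤ 24, yield 3·7 + 1·3 + 1·8 = 32.
3×S and 2×J: area 20 ≤ 24, yield 3·7 + 2·8 = 37.
Best is 37.

37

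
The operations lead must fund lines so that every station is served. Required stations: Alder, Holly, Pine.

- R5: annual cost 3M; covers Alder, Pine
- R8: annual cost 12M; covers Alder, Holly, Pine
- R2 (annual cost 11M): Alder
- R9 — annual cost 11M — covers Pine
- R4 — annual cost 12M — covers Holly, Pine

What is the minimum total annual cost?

This is a weighted set-cover instance.
The greedy cost-per-new-station heuristic would pick R5 and R8 for 15, but a cheaper cover exists.
R8 alone covers Alder, Holly, Pine — every station.
Total annual cost: 12.
No cover costs less than 12.

12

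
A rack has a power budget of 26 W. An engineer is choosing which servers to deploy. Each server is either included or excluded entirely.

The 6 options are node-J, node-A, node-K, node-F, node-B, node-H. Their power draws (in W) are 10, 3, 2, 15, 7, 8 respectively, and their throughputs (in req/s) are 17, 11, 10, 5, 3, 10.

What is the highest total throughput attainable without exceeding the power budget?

48

This is an integer program with binary decision variables.
node-J + node-A + node-K + node-H: power draw 10 + 3 + 2 + 8 = 23 ≤ 26, throughput 17 + 11 + 10 + 10 = 48.
node-J + node-A + node-K + node-B: power draw 10 + 3 + 2 + 7 = 22 ≤ 26, throughput 17 + 11 + 10 + 3 = 41.
Best is node-J, node-A, node-K, and node-H with total throughput 48.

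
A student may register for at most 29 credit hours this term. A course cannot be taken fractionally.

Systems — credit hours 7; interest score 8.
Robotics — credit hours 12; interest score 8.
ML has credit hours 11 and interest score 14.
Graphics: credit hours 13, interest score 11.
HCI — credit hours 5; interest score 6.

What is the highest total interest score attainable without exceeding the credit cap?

ML + Graphics + HCI: credit hours 11 + 13 + 5 = 29 ≤ 29, interest score 14 + 11 + 6 = 31.
Systems + ML + HCI: credit hours 7 + 11 + 5 = 23 ≤ 29, interest score 8 + 14 + 6 = 28.
Best is ML, Graphics, and HCI with total interest score 31.

31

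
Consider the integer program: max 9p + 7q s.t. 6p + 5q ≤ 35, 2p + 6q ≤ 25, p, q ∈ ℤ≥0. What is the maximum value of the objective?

52

Relaxing integrality, the LP optimum is 52.50 at (p,q) = (5.83, 0), which is not an integer point.
(p,q)=(5,1): 6·5+5·1=35≤35, 2·5+6·1=16≤25, objective 52.
(p,q)=(4,2): 6·4+5·2=34≤35, 2·4+6·2=20≤25, objective 50.
(p,q)=(5,0): 6·5+5·0=30≤35, 2·5+6·0=10≤25, objective 45.
Maximum is 52 at (p,q)=(5,1).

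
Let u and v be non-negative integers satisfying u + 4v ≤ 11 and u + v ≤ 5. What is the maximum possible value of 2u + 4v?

14

(u,v)=(3,2): 1·3+4·2=11≤11, 1·3+1·2=5≤5, objective 14.
(u,v)=(2,2): 1·2+4·2=10≤11, 1·2+1·2=4≤5, objective 12.
(u,v)=(4,1): 1·4+4·1=8≤11, 1·4+1·1=5≤5, objective 12.
(u,v)=(3,1): 1·3+4·1=7≤11, 1·3+1·1=4≤5, objective 10.
Maximum is 14 at (u,v)=(3,2).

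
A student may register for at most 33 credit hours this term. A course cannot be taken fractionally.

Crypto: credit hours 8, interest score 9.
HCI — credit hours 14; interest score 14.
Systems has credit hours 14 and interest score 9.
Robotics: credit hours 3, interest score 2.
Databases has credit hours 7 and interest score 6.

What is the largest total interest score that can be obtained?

Crypto + HCI + Databases: credit hours 8 + 14 + 7 = 29 ≤ 33, interest score 9 + 14 + 6 = 29.
Crypto + HCI + Robotics + Databases: credit hours 8 + 14 + 3 + 7 = 32 ≤ 33, interest score 9 + 14 + 2 + 6 = 31.
Best is Crypto, HCI, Robotics, and Databases with total interest score 31.

31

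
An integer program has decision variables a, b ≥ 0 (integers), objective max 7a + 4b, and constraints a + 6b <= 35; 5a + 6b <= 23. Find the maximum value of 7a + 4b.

28

The continuous relaxation peaks at (4.6, 0) with value 32.20; rounding to a feasible lattice point costs some objective.
(a,b)=(4,0): 1·4+6·0=4≤35, 5·4+6·0=20≤23, objective 28.
(a,b)=(3,1): 1·3+6·1=9≤35, 5·3+6·1=21≤23, objective 25.
(a,b)=(3,0): 1·3+6·0=3≤35, 5·3+6·0=15≤23, objective 21.
No feasible integer point exceeds 28.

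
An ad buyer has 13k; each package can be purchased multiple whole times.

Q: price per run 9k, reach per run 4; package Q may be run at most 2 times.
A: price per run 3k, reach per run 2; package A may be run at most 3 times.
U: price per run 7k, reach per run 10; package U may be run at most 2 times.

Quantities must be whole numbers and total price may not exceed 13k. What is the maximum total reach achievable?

2×A and 1×U: price 13 ≤ 13, reach 2·2 + 1·10 = 14.
1×A and 1×U: price 10 ≤ 13, reach 1·2 + 1·10 = 12.
Best is 14.

14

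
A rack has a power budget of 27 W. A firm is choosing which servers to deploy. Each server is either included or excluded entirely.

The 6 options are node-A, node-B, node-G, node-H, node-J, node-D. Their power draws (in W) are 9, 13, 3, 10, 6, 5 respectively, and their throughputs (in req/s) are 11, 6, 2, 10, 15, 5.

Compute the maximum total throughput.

Allowing fractional choices, the relaxed optimum would be about 38.0, but servers are indivisible.
node-A + node-H + node-J: power draw 9 + 10 + 6 = 25 ≤ 27, throughput 11 + 10 + 15 = 36.
node-A + node-G + node-J + node-D: power draw 9 + 3 + 6 + 5 = 23 ≤ 27, throughput 11 + 2 + 15 + 5 = 33.
node-G + node-H + node-J + node-D: power draw 3 + 10 + 6 + 5 = 24 ≤ 27, throughput 2 + 10 + 15 + 5 = 32.
Best is node-A, node-H, and node-J with total throughput 36.

36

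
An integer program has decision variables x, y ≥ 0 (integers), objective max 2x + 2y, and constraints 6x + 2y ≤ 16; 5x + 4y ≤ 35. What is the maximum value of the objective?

16

(x,y)=(0,8): 6·0+2·8=16≤16, 5·0+4·8=32≤35, objective 16.
(x,y)=(0,7): 6·0+2·7=14≤16, 5·0+4·7=28≤35, objective 14.
No feasible integer point exceeds 16.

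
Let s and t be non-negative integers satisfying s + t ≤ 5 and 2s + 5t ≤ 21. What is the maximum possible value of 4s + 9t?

36

(s,t)=(0,4): 1·0+1·4=4≤5, 2·0+5·4=20≤21, objective 36.
(s,t)=(2,3): 1·2+1·3=5≤5, 2·2+5·3=19≤21, objective 35.
Maximum is 36 at (s,t)=(0,4).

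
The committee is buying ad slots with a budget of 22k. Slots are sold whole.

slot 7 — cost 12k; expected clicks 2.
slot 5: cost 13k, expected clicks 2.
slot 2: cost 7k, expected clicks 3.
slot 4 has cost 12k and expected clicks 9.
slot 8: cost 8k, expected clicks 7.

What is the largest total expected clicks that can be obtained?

16

slot 4 + slot 8: cost 12 + 8 = 20 ≤ 22, expected clicks 9 + 7 = 16.
slot 2 + slot 4: cost 7 + 12 = 19 ≤ 22, expected clicks 3 + 9 = 12.
slot 2 + slot 8: cost 7 + 8 = 15 ≤ 22, expected clicks 3 + 7 = 10.
Best is slot 4 and slot 8 with total expected clicks 16.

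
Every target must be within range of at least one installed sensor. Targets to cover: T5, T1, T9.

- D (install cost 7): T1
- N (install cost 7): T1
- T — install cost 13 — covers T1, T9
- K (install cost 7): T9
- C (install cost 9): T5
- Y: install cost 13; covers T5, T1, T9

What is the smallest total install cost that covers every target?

Y alone covers T5, T1, T9 — every target.
Total install cost: 13.
No cover costs less than 13.

13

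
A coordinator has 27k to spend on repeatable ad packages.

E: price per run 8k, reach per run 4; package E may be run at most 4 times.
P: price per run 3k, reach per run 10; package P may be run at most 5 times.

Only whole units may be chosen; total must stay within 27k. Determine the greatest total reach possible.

1×E and 5×P: price 23 ≤ 27, reach 1·4 + 5·10 = 54.
5×P: price 15 ≤ 27, reach 5·10 = 50.
Best is 54.

54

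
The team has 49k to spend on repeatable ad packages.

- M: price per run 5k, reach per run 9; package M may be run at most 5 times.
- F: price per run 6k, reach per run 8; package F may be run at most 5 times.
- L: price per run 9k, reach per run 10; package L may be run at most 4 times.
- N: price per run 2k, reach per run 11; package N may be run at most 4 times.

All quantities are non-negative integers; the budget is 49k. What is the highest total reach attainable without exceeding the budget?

This is a bounded integer knapsack.
N has the best ratio (11/2); taking only N gives at most 4×11 = 44 (stopped by the supply cap of 4).
Mixing does better — 5×M, 1×F, 1×L, and 4×N: price 48 ≤ 49, reach 5·9 + 1·8 + 1·10 + 4·11 = 107.

107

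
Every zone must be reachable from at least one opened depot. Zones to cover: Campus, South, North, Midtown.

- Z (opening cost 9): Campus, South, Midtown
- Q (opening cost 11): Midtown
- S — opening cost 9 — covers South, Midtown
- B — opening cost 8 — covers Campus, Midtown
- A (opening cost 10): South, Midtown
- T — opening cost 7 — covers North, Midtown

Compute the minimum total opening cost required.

This is an integer covering problem.
Choose Z and T: together they cover Campus, South, North, Midtown — every zone.
Total opening cost: 9 + 7 = 16.
No cover costs less than 16.

16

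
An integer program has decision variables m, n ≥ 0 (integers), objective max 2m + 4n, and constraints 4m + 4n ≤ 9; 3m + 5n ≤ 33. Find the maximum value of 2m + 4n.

8

The continuous relaxation peaks at (0, 2.25) with value 9.00; rounding to a feasible lattice point costs some objective.
(m,n)=(0,2): 4·0+4·2=8≤9, 3·0+5·2=10≤33, objective 8.
(m,n)=(1,1): 4·1+4·1=8≤9, 3·1+5·1=8≤33, objective 6.
(m,n)=(0,1): 4·0+4·1=4≤9, 3·0+5·1=5≤33, objective 4.
Maximum is 8 at (m,n)=(0,2).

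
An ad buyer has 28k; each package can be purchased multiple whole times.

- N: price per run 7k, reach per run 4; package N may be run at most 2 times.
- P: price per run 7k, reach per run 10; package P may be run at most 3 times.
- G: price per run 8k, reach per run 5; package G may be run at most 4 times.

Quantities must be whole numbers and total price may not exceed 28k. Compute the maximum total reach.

34

1×N and 3×P: price 28 ≤ 28, reach 1·4 + 3·10 = 34.
3×P: price 21 ≤ 28, reach 3·10 = 30.
Best is 34.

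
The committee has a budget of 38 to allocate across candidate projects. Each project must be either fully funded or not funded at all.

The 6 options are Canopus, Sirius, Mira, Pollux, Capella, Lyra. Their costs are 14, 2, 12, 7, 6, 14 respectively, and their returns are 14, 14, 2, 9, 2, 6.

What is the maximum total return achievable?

43

Canopus + Sirius + Pollux + Lyra: cost 14 + 2 + 7 + 14 = 37 ≤ 38, return 14 + 14 + 9 + 6 = 43.
Canopus + Sirius + Pollux + Capella: cost 14 + 2 + 7 + 6 = 29 ≤ 38, return 14 + 14 + 9 + 2 = 39.
Canopus + Sirius + Mira + Pollux: cost 14 + 2 + 12 + 7 = 35 ≤ 38, return 14 + 14 + 2 + 9 = 39.
Best is Canopus, Sirius, Pollux, and Lyra with total return 43.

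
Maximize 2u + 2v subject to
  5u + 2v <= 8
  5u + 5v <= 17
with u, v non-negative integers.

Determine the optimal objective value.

6

The continuous relaxation peaks at (0, 3.4) with value 6.80; rounding to a feasible lattice point costs some objective.
(u,v)=(0,3): 5·0+2·3=6≤8, 5·0+5·3=15≤17, objective 6.
(u,v)=(0,2): 5·0+2·2=4≤8, 5·0+5·2=10≤17, objective 4.
The best lattice point is (0,3), giving 6.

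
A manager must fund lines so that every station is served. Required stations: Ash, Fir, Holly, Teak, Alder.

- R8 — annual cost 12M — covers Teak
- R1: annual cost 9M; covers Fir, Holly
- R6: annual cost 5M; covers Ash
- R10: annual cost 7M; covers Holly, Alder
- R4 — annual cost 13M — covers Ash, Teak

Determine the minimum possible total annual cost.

Choose R1, R10, and R4: together they cover Ash, Fir, Holly, Teak, Alder — every station.
Total annual cost: 9 + 7 + 13 = 29.

29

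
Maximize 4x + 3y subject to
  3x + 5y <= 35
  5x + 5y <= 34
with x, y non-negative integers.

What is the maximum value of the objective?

(x,y)=(6,0): 3·6+5·0=18≤35, 5·6+5·0=30≤34, objective 24.
(x,y)=(5,1): 3·5+5·1=20≤35, 5·5+5·1=30≤34, objective 23.
(x,y)=(5,0): 3·5+5·0=15≤35, 5·5+5·0=25≤34, objective 20.
Maximum is 24 at (x,y)=(6,0).

24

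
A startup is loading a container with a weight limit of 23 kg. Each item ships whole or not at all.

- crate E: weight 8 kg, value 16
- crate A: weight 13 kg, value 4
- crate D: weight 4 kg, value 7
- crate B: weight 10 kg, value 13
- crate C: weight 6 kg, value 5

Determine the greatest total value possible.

36

Allowing fractional choices, the relaxed optimum would be about 36.8, but items are indivisible.
crate E + crate D + crate C: weight 8 + 4 + 6 = 18 ≤ 23, value 16 + 7 + 5 = 28.
crate E + crate D + crate B: weight 8 + 4 + 10 = 22 ≤ 23, value 16 + 7 + 13 = 36.
crate E + crate B: weight 8 + 10 = 18 ≤ 23, value 16 + 13 = 29.
Best is crate E, crate D, and crate B with total value 36.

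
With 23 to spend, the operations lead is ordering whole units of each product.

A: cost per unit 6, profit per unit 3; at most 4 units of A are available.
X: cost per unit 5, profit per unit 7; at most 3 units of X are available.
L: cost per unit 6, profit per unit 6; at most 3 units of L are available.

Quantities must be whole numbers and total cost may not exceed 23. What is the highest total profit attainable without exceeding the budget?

27

Take 3×X and 1×L: cost 21 ≤ 23, profit 3·7 + 1·6 = 27.
X has the best ratio (7/5) and is taken to its limit of 3; remaining capacity is filled optimally with the others.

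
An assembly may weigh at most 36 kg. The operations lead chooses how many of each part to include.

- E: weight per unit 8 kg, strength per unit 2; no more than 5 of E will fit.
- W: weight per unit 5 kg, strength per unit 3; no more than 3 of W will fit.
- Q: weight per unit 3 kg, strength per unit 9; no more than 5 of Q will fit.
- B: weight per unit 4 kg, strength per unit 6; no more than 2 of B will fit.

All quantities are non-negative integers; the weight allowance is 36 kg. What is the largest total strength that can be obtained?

1×E, 1×W, 5×Q, and 2×B: weight 36 ≤ 36, strength 1·2 + 1·3 + 5·9 + 2·6 = 62.
2×W, 5×Q, and 2×B: weight 33 ≤ 36, strength 2·3 + 5·9 + 2·6 = 63.
Best is 63.

63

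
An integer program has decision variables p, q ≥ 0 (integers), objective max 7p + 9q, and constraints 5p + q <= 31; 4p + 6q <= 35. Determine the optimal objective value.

55

Relaxing integrality, the LP optimum is 58.31 at (p,q) = (5.81, 1.96), which is not an integer point.
(p,q)=(4,3): 5·4+1·3=23≤31, 4·4+6·3=34≤35, objective 55.
(p,q)=(5,2): 5·5+1·2=27≤31, 4·5+6·2=32≤35, objective 53.
(p,q)=(6,1): 5·6+1·1=31≤31, 4·6+6·1=30≤35, objective 51.
(p,q)=(3,3): 5·3+1·3=18≤31, 4·3+6·3=30≤35, objective 48.
Maximum is 55 at (p,q)=(4,3).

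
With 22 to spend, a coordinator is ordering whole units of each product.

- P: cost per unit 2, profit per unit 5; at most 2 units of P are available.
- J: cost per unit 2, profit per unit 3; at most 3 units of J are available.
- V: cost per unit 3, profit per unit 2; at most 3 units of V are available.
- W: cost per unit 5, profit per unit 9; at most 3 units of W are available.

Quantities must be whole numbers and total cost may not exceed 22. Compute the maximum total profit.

40

P has the best ratio (5/2); taking only P gives at most 2×5 = 10 (stopped by the supply cap of 2).
Mixing does better — 2×P, 1×J, and 3×W: cost 21 ≤ 22, profit 2·5 + 1·3 + 3·9 = 40.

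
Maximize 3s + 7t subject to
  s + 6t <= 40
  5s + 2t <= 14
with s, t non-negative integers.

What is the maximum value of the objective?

42

Relaxing integrality, the LP optimum is 46.93 at (s,t) = (0.143, 6.64), which is not an integer point.
(s,t)=(0,6): 1·0+6·6=36≤40, 5·0+2·6=12≤14, objective 42.
(s,t)=(0,5): 1·0+6·5=30≤40, 5·0+2·5=10≤14, objective 35.
The best lattice point is (0,6), giving 42.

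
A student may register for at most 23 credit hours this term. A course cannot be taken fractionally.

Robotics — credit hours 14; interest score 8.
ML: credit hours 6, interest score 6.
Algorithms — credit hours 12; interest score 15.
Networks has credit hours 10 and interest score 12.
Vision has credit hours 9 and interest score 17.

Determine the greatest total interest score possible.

Treat it as a binary knapsack problem.
Allowing fractional choices, the relaxed optimum would be about 34.4, but courses are indivisible.
Algorithms + Networks: credit hours 12 + 10 = 22 ≤ 23, interest score 15 + 12 = 27.
Networks + Vision: credit hours 10 + 9 = 19 ≤ 23, interest score 12 + 17 = 29.
Algorithms + Vision: credit hours 12 + 9 = 21 ≤ 23, interest score 15 + 17 = 32.
Best is Algorithms and Vision with total interest score 32.

32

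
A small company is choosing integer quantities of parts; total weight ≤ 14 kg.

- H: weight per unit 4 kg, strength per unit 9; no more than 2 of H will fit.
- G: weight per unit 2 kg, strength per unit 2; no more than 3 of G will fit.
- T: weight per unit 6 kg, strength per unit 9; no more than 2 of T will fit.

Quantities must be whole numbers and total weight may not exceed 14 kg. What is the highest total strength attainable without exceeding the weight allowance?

H has the best ratio (9/4); taking only H gives at most 2×9 = 18 (stopped by the supply cap of 2).
Mixing does better — 2×H and 1×T: weight 14 ≤ 14, strength 2·9 + 1·9 = 27.

27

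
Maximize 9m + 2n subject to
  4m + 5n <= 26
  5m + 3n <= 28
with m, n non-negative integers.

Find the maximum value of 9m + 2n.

47

(m,n)=(5,1): 4·5+5·1=25≤26, 5·5+3·1=28≤28, objective 47.
(m,n)=(5,0): 4·5+5·0=20≤26, 5·5+3·0=25≤28, objective 45.
(m,n)=(4,2): 4·4+5·2=26≤26, 5·4+3·2=26≤28, objective 40.
Maximum is 47 at (m,n)=(5,1).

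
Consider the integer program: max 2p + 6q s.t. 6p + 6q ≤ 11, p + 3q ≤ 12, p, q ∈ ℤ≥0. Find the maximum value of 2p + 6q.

6

(p,q)=(0,1): 6·0+6·1=6≤11, 1·0+3·1=3≤12, objective 6.
(p,q)=(1,0): 6·1+6·0=6≤11, 1·1+3·0=1≤12, objective 2.
(p,q)=(0,0): 6·0+6·0=0≤11, 1·0+3·0=0≤12, objective 0.
No feasible integer point exceeds 6.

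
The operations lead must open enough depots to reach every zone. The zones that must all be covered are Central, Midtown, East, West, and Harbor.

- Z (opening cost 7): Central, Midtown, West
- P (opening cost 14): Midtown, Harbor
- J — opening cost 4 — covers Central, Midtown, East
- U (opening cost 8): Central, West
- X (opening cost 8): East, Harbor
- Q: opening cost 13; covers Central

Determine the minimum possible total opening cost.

15

Choose Z and X: together they cover Central, Midtown, East, West, Harbor — every zone.
Total opening cost: 7 + 8 = 15.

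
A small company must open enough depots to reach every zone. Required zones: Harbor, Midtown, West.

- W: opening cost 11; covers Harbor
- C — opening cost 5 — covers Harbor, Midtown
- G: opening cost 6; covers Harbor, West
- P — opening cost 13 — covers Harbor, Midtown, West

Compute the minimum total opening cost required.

11

Choose C and G: together they cover Harbor, Midtown, West — every zone.
Total opening cost: 5 + 6 = 11.
No cover costs less than 11.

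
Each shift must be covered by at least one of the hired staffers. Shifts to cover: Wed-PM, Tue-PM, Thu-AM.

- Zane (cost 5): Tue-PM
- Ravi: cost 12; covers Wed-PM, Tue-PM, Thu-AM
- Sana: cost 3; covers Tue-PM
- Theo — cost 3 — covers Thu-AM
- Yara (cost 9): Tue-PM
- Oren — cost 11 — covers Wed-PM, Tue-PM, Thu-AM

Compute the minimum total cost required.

11

The greedy cost-per-new-shift heuristic would pick Sana, Theo, and Oren for 17, but a cheaper cover exists.
Oren alone covers Wed-PM, Tue-PM, Thu-AM — every shift.
Total cost: 11.
No cover costs less than 11.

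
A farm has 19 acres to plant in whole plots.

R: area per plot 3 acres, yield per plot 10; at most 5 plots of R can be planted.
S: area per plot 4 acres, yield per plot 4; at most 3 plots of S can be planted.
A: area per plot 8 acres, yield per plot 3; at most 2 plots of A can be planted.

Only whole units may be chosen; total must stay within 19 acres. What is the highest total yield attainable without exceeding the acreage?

5×R: area 15 ≤ 19, yield 5·10 = 50.
5×R and 1×S: area 19 ≤ 19, yield 5·10 + 1·4 = 54.
Best is 54.

54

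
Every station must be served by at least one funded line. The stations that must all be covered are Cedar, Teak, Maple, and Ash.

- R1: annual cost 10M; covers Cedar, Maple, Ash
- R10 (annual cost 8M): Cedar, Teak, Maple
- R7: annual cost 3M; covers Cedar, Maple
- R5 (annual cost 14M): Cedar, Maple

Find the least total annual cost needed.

18

The greedy cost-per-new-station heuristic would pick R7, R10, and R1 for 21, but a cheaper cover exists.
Choose R1 and R10: together they cover Cedar, Teak, Maple, Ash — every station.
Total annual cost: 10 + 8 = 18.
No cover costs less than 18.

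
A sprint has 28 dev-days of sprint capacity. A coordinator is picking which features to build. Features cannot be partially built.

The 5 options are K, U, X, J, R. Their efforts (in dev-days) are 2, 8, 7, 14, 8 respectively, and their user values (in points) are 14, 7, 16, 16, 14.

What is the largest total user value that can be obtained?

Take K, U, X, and R: effort 2 + 8 + 7 + 8 = 25 ≤ 28, user value 14 + 7 + 16 + 14 = 51.
No other feasible combination does better.

51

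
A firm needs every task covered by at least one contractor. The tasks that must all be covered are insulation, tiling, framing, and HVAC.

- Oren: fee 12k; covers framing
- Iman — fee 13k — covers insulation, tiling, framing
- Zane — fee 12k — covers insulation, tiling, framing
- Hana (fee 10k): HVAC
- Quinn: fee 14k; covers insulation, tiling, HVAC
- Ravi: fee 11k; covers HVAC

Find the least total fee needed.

22

This is a weighted set-cover instance.
Choose Zane and Hana: together they cover insulation, tiling, framing, HVAC — every task.
Total fee: 12 + 10 = 22.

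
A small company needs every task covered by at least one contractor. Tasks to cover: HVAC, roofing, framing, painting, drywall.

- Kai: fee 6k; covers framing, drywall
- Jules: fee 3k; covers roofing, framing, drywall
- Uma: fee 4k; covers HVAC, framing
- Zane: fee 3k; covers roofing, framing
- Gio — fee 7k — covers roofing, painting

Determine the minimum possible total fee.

Choose Jules, Uma, and Gio: together they cover HVAC, roofing, framing, painting, drywall — every task.
Total fee: 3 + 4 + 7 = 14.

14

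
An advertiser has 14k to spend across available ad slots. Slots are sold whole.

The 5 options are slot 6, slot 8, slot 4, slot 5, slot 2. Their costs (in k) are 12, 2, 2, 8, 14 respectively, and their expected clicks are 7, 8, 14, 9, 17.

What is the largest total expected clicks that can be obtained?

Allowing fractional choices, the relaxed optimum would be about 34.1, but ad slots are indivisible.
slot 4 + slot 5: cost 2 + 8 = 10 ≤ 14, expected clicks 14 + 9 = 23.
slot 8 + slot 4 + slot 5: cost 2 + 2 + 8 = 12 ≤ 14, expected clicks 8 + 14 + 9 = 31.
Best is slot 8, slot 4, and slot 5 with total expected clicks 31.

31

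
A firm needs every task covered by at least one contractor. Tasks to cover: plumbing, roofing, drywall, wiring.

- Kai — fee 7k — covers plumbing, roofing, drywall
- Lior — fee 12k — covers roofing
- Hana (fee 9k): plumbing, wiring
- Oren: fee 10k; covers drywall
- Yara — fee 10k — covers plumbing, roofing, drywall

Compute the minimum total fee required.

16

Choose Kai and Hana: together they cover plumbing, roofing, drywall, wiring — every task.
Total fee: 7 + 9 = 16.
No cover costs less than 16.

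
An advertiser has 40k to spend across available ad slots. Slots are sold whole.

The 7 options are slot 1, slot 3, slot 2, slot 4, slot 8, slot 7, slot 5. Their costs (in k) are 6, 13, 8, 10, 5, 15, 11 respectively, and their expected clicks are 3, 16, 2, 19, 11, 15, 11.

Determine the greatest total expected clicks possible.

slot 3 + slot 4 + slot 8 + slot 5: cost 13 + 10 + 5 + 11 = 39 ≤ 40, expected clicks 16 + 19 + 11 + 11 = 57.
slot 3 + slot 4 + slot 7: cost 13 + 10 + 15 = 38 ≤ 40, expected clicks 16 + 19 + 15 = 50.
slot 1 + slot 3 + slot 4 + slot 8: cost 6 + 13 + 10 + 5 = 34 ≤ 40, expected clicks 3 + 16 + 19 + 11 = 49.
Best is slot 3, slot 4, slot 8, and slot 5 with total expected clicks 57.

57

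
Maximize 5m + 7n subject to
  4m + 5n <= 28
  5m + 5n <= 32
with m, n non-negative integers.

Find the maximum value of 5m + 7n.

Relaxing integrality, the LP optimum is 39.20 at (m,n) = (0, 5.6), which is not an integer point.
(m,n)=(2,4) is feasible, giving 38.
(m,n)=(3,3) is feasible, giving 36.
(m,n)=(0,5) is feasible, giving 35.
The best lattice point is (2,4), giving 38.

38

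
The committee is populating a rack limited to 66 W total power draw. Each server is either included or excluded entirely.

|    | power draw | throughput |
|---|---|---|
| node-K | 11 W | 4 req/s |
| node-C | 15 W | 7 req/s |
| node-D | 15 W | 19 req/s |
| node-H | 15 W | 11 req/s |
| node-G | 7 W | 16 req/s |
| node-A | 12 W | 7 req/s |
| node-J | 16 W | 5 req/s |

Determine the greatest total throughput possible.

This is an integer program with binary decision variables.
node-D + node-H + node-G + node-A + node-J: power draw 15 + 15 + 7 + 12 + 16 = 65 ≤ 66, throughput 19 + 11 + 16 + 7 + 5 = 58.
node-C + node-D + node-H + node-G + node-A: power draw 15 + 15 + 15 + 7 + 12 = 64 ≤ 66, throughput 7 + 19 + 11 + 16 + 7 = 60.
Best is node-C, node-D, node-H, node-G, and node-A with total throughput 60.

60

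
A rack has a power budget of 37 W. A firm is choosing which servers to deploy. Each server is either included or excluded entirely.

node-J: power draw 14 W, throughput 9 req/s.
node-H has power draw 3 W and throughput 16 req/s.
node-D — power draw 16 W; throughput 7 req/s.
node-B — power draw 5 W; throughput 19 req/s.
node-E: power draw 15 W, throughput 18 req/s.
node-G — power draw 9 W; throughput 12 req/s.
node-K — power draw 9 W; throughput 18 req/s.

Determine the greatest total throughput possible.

Treat it as a binary knapsack problem.
Allowing fractional choices, the relaxed optimum would be about 78.2, but servers are indivisible.
node-H + node-B + node-G + node-K: power draw 3 + 5 + 9 + 9 = 26 ≤ 37, throughput 16 + 19 + 12 + 18 = 65.
node-H + node-B + node-E + node-K: power draw 3 + 5 + 15 + 9 = 32 ≤ 37, throughput 16 + 19 + 18 + 18 = 71.
node-H + node-B + node-E + node-G: power draw 3 + 5 + 15 + 9 = 32 ≤ 37, throughput 16 + 19 + 18 + 12 = 65.
Best is node-H, node-B, node-E, and node-K with total throughput 71.

71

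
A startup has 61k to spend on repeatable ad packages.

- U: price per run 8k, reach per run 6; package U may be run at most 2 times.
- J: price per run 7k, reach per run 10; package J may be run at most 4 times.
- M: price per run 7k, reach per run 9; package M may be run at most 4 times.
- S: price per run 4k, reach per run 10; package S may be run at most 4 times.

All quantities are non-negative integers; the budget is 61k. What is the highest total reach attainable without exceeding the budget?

S has the best ratio (10/4); taking only S gives at most 4×10 = 40 (stopped by the supply cap of 4).
Mixing does better — 4×J, 2×M, and 4×S: price 58 ≤ 61, reach 4·10 + 2·9 + 4·10 = 98.

98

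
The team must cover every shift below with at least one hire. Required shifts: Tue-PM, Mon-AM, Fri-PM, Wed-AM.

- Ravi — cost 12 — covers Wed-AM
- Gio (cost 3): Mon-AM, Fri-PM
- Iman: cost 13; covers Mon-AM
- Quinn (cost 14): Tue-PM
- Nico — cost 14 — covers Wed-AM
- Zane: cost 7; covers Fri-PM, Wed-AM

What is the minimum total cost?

Choose Gio, Quinn, and Zane: together they cover Tue-PM, Mon-AM, Fri-PM, Wed-AM — every shift.
Total cost: 3 + 14 + 7 = 24.
No cover costs less than 24.

24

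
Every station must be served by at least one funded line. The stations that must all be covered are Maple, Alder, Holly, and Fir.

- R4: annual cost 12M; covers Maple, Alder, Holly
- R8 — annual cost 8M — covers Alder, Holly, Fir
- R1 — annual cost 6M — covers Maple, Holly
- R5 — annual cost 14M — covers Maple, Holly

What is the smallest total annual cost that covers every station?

Choose R8 and R1: together they cover Maple, Alder, Holly, Fir — every station.
Total annual cost: 8 + 6 = 14.
No cover costs less than 14.

14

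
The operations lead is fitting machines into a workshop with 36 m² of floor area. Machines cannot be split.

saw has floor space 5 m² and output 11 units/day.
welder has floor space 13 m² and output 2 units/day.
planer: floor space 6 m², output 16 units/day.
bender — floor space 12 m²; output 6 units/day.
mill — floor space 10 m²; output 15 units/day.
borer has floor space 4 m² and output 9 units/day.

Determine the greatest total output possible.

51

saw + planer + bender + mill: floor space 5 + 6 + 12 + 10 = 33 ≤ 36, output 11 + 16 + 6 + 15 = 48.
saw + planer + mill + borer: floor space 5 + 6 + 10 + 4 = 25 ≤ 36, output 11 + 16 + 15 + 9 = 51.
planer + bender + mill + borer: floor space 6 + 12 + 10 + 4 = 32 ≤ 36, output 16 + 6 + 15 + 9 = 46.
Best is saw, planer, mill, and borer with total output 51.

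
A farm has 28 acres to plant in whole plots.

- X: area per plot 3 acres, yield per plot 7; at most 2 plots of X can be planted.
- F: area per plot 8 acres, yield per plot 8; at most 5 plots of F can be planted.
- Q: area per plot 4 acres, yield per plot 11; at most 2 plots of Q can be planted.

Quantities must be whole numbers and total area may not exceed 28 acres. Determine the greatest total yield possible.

Q has the best ratio (11/4); taking only Q gives at most 2×11 = 22 (stopped by the supply cap of 2).
Mixing does better — 1×X, 2×F, and 2×Q: area 27 ≤ 28, yield 1·7 + 2·8 + 2·11 = 45.

45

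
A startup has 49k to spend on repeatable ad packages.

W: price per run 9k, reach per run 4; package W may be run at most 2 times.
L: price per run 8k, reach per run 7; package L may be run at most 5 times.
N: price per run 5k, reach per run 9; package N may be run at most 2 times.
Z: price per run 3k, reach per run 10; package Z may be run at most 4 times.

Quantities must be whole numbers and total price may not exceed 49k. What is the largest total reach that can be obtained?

79

This is a bounded integer knapsack.
3×L, 2×N, and 4×Z: price 46 ≤ 49, reach 3·7 + 2·9 + 4·10 = 79.
4×L, 1×N, and 4×Z: price 49 ≤ 49, reach 4·7 + 1·9 + 4·10 = 77.
Best is 79.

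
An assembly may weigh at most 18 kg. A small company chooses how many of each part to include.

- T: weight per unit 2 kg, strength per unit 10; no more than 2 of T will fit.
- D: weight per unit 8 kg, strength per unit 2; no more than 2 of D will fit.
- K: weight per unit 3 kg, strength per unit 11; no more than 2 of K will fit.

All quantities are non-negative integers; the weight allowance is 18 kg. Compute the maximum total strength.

T has the best ratio (10/2); taking only T gives at most 2×10 = 20 (stopped by the supply cap of 2).
Mixing does better — 2×T, 1×D, and 2×K: weight 18 ≤ 18, strength 2·10 + 1·2 + 2·11 = 44.

44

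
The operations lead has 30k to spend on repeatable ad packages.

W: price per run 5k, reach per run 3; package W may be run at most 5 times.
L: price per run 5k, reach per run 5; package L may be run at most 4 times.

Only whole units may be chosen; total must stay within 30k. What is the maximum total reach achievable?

This is a bounded integer knapsack.
3×W and 3×L: price 30 ≤ 30, reach 3·3 + 3·5 = 24.
2×W and 4×L: price 30 ≤ 30, reach 2·3 + 4·5 = 26.
Best is 26.

26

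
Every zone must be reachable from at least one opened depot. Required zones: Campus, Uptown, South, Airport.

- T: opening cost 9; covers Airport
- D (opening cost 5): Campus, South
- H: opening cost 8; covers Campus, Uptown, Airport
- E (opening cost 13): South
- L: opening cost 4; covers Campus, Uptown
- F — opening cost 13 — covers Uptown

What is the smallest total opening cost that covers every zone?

The greedy cost-per-new-zone heuristic would pick L, D, and H for 17, but a cheaper cover exists.
Choose D and H: together they cover Campus, Uptown, South, Airport — every zone.
Total opening cost: 5 + 8 = 13.
No cover costs less than 13.

13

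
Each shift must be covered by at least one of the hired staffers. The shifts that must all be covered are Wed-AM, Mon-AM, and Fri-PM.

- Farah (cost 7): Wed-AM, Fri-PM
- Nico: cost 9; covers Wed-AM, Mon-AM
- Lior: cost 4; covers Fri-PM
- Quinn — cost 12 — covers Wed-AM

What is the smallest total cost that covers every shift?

13

This is an integer covering problem.
Choose Nico and Lior: together they cover Wed-AM, Mon-AM, Fri-PM — every shift.
Total cost: 9 + 4 = 13.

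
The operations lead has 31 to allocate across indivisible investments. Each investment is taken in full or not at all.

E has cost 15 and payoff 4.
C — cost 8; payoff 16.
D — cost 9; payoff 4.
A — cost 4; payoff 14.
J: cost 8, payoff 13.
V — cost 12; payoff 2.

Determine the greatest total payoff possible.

Take C, D, A, and J: cost 8 + 9 + 4 + 8 = 29 ≤ 31, payoff 16 + 4 + 14 + 13 = 47.
No other feasible combination does better.

47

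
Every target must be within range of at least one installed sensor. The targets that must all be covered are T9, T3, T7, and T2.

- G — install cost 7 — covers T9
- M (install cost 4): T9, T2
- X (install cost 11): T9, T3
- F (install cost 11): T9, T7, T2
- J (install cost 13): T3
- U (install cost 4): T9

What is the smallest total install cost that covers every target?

The greedy cost-per-new-target heuristic would pick M, X, and F for 26, but a cheaper cover exists.
Choose X and F: together they cover T9, T3, T7, T2 — every target.
Total install cost: 11 + 11 = 22.
No cover costs less than 22.

22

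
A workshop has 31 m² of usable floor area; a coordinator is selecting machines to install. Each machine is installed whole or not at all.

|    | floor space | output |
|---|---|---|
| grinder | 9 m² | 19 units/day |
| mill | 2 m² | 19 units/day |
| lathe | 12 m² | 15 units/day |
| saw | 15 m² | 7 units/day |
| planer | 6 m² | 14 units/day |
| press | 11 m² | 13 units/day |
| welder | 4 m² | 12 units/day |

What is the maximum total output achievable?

67

grinder + mill + lathe + welder: floor space 9 + 2 + 12 + 4 = 27 ≤ 31, output 19 + 19 + 15 + 12 = 65.
grinder + mill + lathe + planer: floor space 9 + 2 + 12 + 6 = 29 ≤ 31, output 19 + 19 + 15 + 14 = 67.
grinder + mill + planer + press: floor space 9 + 2 + 6 + 11 = 28 ≤ 31, output 19 + 19 + 14 + 13 = 65.
Best is grinder, mill, lathe, and planer with total output 67.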